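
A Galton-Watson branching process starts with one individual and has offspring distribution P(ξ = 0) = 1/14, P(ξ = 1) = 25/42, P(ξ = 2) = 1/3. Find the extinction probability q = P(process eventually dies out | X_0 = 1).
q = 3/14

The pgf is f(s) = 1/14 + 25/42·s + 1/3·s². The extinction probability q is the smallest fixed point of f in [0, 1]. Setting s = f(s):
  1/3·s² + (25/42 − 1)·s + 1/14 = 0
  1/3·s² − (1/14 + 1/3)·s + 1/14 = 0
which factors as (s − 1)·(1/3·s − 1/14) = 0, giving roots s = 1 and s = (1/14)/(1/3) = 3/14.
Mean offspring μ = 25/42 + 2·1/3 = 53/42 > 1 (supercritical), so q < 1. The extinction probability is the smaller root: q = (1/14)/(1/3) = 3/14.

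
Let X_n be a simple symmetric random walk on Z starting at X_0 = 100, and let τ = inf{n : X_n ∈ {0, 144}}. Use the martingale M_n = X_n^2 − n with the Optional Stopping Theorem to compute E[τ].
E[τ] = 4400

M_n = X_n^2 − n is a martingale (since E[X_{n+1}^2 | F_n] = X_n^2 + 1). By OST (τ has finite mean in a bounded region), E[M_τ] = E[M_0] = X_0^2 − 0 = 100^2 = 10000. Also E[M_τ] = E[X_τ^2] − E[τ]. The walk exits at 0 or 144, with P(hit 144 first) = 100/144, so E[X_τ^2] = 144^2 · 100/144 + 0 = 14400. Thus E[τ] = E[X_τ^2] − E[M_τ] = 14400 − 10000 = 4400 = 100(144 − 100) = 4400.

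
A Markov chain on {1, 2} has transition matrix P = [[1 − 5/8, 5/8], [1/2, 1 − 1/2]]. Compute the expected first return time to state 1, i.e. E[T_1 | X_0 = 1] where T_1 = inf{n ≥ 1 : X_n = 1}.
E[T_1 | X_0 = 1] = 1/π_1 = 9/4

For an irreducible recurrent Markov chain with stationary distribution π, E[T_i | X_0 = i] = 1/π_i (Kac's formula). Here π_1 = (1/2)/(5/8 + 1/2) = (1/2)/(9/8) = 4/9, so E[T_1 | X_0 = 1] = 1/π_1 = (5/8 + 1/2)/(1/2) = (9/8)/(1/2) = 9/4.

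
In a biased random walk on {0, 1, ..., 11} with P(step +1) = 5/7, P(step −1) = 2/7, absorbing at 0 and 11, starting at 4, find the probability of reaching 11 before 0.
P(hit 11 before 0) = (1 − (2/5)^4) / (1 − (2/5)^11) = 15859375/16275359

Let u_k denote P(reach 11 before 0 | start at k). Boundary: u_0 = 0, u_11 = 1. Recurrence: u_k = 5/7·u_{k+1} + 2/7·u_{k-1} for 1 ≤ k ≤ 10. Try u_k = A + B·r^k with r = q/p = (2/7)/(5/7) = 2/5. Substitution satisfies the recurrence; boundary conditions give:
  u_k = (1 − r^k) / (1 − r^N) = (1 − (2/5)^4) / (1 − (2/5)^11) = 15859375/16275359.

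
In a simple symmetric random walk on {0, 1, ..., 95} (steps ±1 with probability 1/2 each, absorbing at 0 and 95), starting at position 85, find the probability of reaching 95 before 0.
P(hit 95 before 0) = 85/95 = 17/19

Let u_k = P(hit 95 before 0 | start at k). Then u_0 = 0, u_95 = 1, and u_k = u_{k-1}/2 + u_{k+1}/2 for 1 ≤ k ≤ 94. This harmonic recurrence is solved by u_k = k/95, giving u_85 = 85/95 = 17/19.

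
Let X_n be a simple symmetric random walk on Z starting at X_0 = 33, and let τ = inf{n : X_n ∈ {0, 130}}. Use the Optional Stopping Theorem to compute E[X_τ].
E[X_τ] = 33

X_n is a martingale and τ is a bounded-mean stopping time (indeed τ is finite a.s. with bounded expectation since the walk is in a bounded region). By the OST, E[X_τ] = E[X_0] = 33. Equivalently: E[X_τ] = 130 · P(hit 130 first) + 0 · P(hit 0 first) = 130 · (33/130) = 33.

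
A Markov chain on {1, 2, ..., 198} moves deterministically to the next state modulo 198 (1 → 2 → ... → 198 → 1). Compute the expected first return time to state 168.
E[T_168 | X_0 = 168] = 198

The chain cycles deterministically, so starting at state 168 it returns in exactly 198 steps. Equivalently, the stationary distribution is uniform π_j = 1/198 for every state j, so by Kac's formula E[T_168] = 1/π_168 = 198.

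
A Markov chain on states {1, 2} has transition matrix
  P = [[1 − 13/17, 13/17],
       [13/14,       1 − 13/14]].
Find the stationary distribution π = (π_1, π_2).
π_1 = 17/31, π_2 = 14/31

Solve πP = π with π_1 + π_2 = 1. From πP = π: π_1 · (1 − 13/17) + π_2 · 13/14 = π_1 ⇒ π_2 · 13/14 = π_1 · 13/17 ⇒ π_2/π_1 = (13/17)/(13/14) = 14/17. Together with π_1 + π_2 = 1:
  π_1 = (13/14)/(13/17 + 13/14) = (13/14)/(403/238) = 17/31,
  π_2 = (13/17)/(13/17 + 13/14) = (13/17)/(403/238) = 14/31.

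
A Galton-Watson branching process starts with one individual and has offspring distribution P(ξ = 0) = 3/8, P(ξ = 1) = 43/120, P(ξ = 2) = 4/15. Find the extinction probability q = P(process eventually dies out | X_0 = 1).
q = 1

Mean offspring μ = 0·3/8 + 1·43/120 + 2·4/15 = 107/120 ≤ 1. For μ ≤ 1 with offspring not concentrated at 1, the Galton-Watson process goes extinct almost surely, so q = 1.
(Algebraic check: The pgf is f(s) = 3/8 + 43/120·s + 4/15·s². The extinction probability q is the smallest fixed point of f in [0, 1]. Setting s = f(s):
  4/15·s² + (43/120 − 1)·s + 3/8 = 0
  4/15·s² − (3/8 + 4/15)·s + 3/8 = 0
which factors as (s − 1)·(4/15·s − 3/8) = 0, giving roots s = 1 and s = (3/8)/(4/15) = 45/32. Since 45/32 ≥ 1, the smallest root in [0, 1] is s = 1.)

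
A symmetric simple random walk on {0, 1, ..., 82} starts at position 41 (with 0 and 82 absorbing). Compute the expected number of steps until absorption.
E[τ | X_0 = 41] = 1681

Let v_k = E[τ | X_0 = k]. Boundary: v_0 = v_82 = 0. Recurrence: v_k = 1 + (v_{k-1} + v_{k+1})/2 for 1 ≤ k ≤ 81. The particular solution to v_k − (v_{k-1} + v_{k+1})/2 = 1 is v_k = −k^2. Adding homogeneous solution A + B k and matching boundaries gives v_k = k (82 − k). Substituting k = 41: v_41 = 41 · 41 = 1681.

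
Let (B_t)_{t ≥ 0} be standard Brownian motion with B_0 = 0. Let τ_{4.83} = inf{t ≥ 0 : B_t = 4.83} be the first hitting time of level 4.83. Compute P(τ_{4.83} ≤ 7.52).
P(τ_{4.83} ≤ 7.52) = 2(1 − Φ(4.83/√7.52)) = 2(1 − Φ(1.7613)) ≈ 0.0782

By the reflection principle for standard BM, P(τ_b ≤ t) = 2 · P(B_t ≥ b). Since B_t ~ N(0, t), P(B_t ≥ 4.83) = 1 − Φ(4.83/√t) = 1 − Φ(4.83/√7.52) = 1 − Φ(1.7613) ≈ 0.03909. Doubling: P(τ_{4.83} ≤ 7.52) ≈ 2 · 0.03909 = 0.07818 ≈ 0.0782.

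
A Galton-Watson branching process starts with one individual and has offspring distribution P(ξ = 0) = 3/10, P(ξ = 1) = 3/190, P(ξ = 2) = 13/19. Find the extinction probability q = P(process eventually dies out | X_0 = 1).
q = 57/130

The pgf is f(s) = 3/10 + 3/190·s + 13/19·s². The extinction probability q is the smallest fixed point of f in [0, 1]. Setting s = f(s):
  13/19·s² + (3/190 − 1)·s + 3/10 = 0
  13/19·s² − (3/10 + 13/19)·s + 3/10 = 0
which factors as (s − 1)·(13/19·s − 3/10) = 0, giving roots s = 1 and s = (3/10)/(13/19) = 57/130.
Mean offspring μ = 3/190 + 2·13/19 = 263/190 > 1 (supercritical), so q < 1. The extinction probability is the smaller root: q = (3/10)/(13/19) = 57/130.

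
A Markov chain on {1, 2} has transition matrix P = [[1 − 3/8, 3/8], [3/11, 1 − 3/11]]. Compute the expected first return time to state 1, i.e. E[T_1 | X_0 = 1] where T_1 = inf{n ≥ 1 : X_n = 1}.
E[T_1 | X_0 = 1] = 1/π_1 = 19/8

For an irreducible recurrent Markov chain with stationary distribution π, E[T_i | X_0 = i] = 1/π_i (Kac's formula). Here π_1 = (3/11)/(3/8 + 3/11) = (3/11)/(57/88) = 8/19, so E[T_1 | X_0 = 1] = 1/π_1 = (3/8 + 3/11)/(3/11) = (57/88)/(3/11) = 19/8.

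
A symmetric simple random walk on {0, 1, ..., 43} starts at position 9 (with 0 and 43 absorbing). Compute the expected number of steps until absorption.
E[τ | X_0 = 9] = 306

Let v_k = E[τ | X_0 = k]. Boundary: v_0 = v_43 = 0. Recurrence: v_k = 1 + (v_{k-1} + v_{k+1})/2 for 1 ≤ k ≤ 42. The particular solution to v_k − (v_{k-1} + v_{k+1})/2 = 1 is v_k = −k^2. Adding homogeneous solution A + B k and matching boundaries gives v_k = k (43 − k). Substituting k = 9: v_9 = 9 · 34 = 306.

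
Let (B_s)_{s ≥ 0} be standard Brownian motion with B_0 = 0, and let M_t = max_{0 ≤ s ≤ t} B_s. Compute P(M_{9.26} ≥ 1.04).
P(M_{9.26} ≥ 1.04) = 2·P(B_{9.26} ≥ 1.04) = 2(1 − Φ(1.04/√9.26)) ≈ 0.7325

By the reflection principle for Brownian motion, P(M_t ≥ a) = 2 · P(B_t ≥ a) for a ≥ 0. Since B_t ~ N(0, t), P(B_t ≥ 1.04) = 1 − Φ(1.04/√t) = 1 − Φ(1.04/√9.26) = 1 − Φ(0.3418). So
  P(M_{9.26} ≥ 1.04) = 2(1 − Φ(0.3418)) ≈ 0.7325.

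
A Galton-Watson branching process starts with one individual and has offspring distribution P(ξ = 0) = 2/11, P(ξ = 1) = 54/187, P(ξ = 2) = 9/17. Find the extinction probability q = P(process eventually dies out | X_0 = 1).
q = 34/99

The pgf is f(s) = 2/11 + 54/187·s + 9/17·s². The extinction probability q is the smallest fixed point of f in [0, 1]. Setting s = f(s):
  9/17·s² + (54/187 − 1)·s + 2/11 = 0
  9/17·s² − (2/11 + 9/17)·s + 2/11 = 0
which factors as (s − 1)·(9/17·s − 2/11) = 0, giving roots s = 1 and s = (2/11)/(9/17) = 34/99.
Mean offspring μ = 54/187 + 2·9/17 = 252/187 > 1 (supercritical), so q < 1. The extinction probability is the smaller root: q = (2/11)/(9/17) = 34/99.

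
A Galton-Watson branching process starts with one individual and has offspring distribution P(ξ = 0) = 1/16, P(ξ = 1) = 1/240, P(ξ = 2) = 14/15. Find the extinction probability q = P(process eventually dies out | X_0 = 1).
q = 15/224

The pgf is f(s) = 1/16 + 1/240·s + 14/15·s². The extinction probability q is the smallest fixed point of f in [0, 1]. Setting s = f(s):
  14/15·s² + (1/240 − 1)·s + 1/16 = 0
  14/15·s² − (1/16 + 14/15)·s + 1/16 = 0
which factors as (s − 1)·(14/15·s − 1/16) = 0, giving roots s = 1 and s = (1/16)/(14/15) = 15/224.
Mean offspring μ = 1/240 + 2·14/15 = 449/240 > 1 (supercritical), so q < 1. The extinction probability is the smaller root: q = (1/16)/(14/15) = 15/224.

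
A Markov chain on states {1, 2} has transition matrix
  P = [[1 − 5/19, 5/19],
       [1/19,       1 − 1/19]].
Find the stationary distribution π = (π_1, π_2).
π_1 = 1/6, π_2 = 5/6

Solve πP = π with π_1 + π_2 = 1. From πP = π: π_1 · (1 − 5/19) + π_2 · 1/19 = π_1 ⇒ π_2 · 1/19 = π_1 · 5/19 ⇒ π_2/π_1 = (5/19)/(1/19) = 5. Together with π_1 + π_2 = 1:
  π_1 = (1/19)/(5/19 + 1/19) = (1/19)/(6/19) = 1/6,
  π_2 = (5/19)/(5/19 + 1/19) = (5/19)/(6/19) = 5/6.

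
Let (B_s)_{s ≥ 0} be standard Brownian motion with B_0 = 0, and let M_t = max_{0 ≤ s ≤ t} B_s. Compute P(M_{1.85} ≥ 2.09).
P(M_{1.85} ≥ 2.09) = 2·P(B_{1.85} ≥ 2.09) = 2(1 − Φ(2.09/√1.85)) ≈ 0.1244

By the reflection principle for Brownian motion, P(M_t ≥ a) = 2 · P(B_t ≥ a) for a ≥ 0. Since B_t ~ N(0, t), P(B_t ≥ 2.09) = 1 − Φ(2.09/√t) = 1 − Φ(2.09/√1.85) = 1 − Φ(1.5366). So
  P(M_{1.85} ≥ 2.09) = 2(1 − Φ(1.5366)) ≈ 0.1244.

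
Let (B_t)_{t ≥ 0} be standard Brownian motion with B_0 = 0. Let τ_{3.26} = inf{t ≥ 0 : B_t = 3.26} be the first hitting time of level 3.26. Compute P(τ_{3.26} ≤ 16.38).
P(τ_{3.26} ≤ 16.38) = 2(1 − Φ(3.26/√16.38)) = 2(1 − Φ(0.8055)) ≈ 0.4205

By the reflection principle for standard BM, P(τ_b ≤ t) = 2 · P(B_t ≥ b). Since B_t ~ N(0, t), P(B_t ≥ 3.26) = 1 − Φ(3.26/√t) = 1 − Φ(3.26/√16.38) = 1 − Φ(0.8055) ≈ 0.21027. Doubling: P(τ_{3.26} ≤ 16.38) ≈ 2 · 0.21027 = 0.42054 ≈ 0.4205.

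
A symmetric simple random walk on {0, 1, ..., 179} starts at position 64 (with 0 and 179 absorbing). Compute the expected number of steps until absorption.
E[τ | X_0 = 64] = 7360

Let v_k = E[τ | X_0 = k]. Boundary: v_0 = v_179 = 0. Recurrence: v_k = 1 + (v_{k-1} + v_{k+1})/2 for 1 ≤ k ≤ 178. The particular solution to v_k − (v_{k-1} + v_{k+1})/2 = 1 is v_k = −k^2. Adding homogeneous solution A + B k and matching boundaries gives v_k = k (179 − k). Substituting k = 64: v_64 = 64 · 115 = 7360.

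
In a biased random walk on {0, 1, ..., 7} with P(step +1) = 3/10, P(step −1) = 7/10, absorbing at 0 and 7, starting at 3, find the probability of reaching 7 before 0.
P(hit 7 before 0) = (1 − (7/3)^3) / (1 − (7/3)^7) = 6399/205339

Let u_k denote P(reach 7 before 0 | start at k). Boundary: u_0 = 0, u_7 = 1. Recurrence: u_k = 3/10·u_{k+1} + 7/10·u_{k-1} for 1 ≤ k ≤ 6. Try u_k = A + B·r^k with r = q/p = (7/10)/(3/10) = 7/3. Substitution satisfies the recurrence; boundary conditions give:
  u_k = (1 − r^k) / (1 − r^N) = (1 − (7/3)^3) / (1 − (7/3)^7) = 6399/205339.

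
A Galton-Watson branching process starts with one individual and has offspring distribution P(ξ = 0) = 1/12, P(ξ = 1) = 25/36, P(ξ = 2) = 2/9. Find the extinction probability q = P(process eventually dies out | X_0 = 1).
q = 3/8

The pgf is f(s) = 1/12 + 25/36·s + 2/9·s². The extinction probability q is the smallest fixed point of f in [0, 1]. Setting s = f(s):
  2/9·s² + (25/36 − 1)·s + 1/12 = 0
  2/9·s² − (1/12 + 2/9)·s + 1/12 = 0
which factors as (s − 1)·(2/9·s − 1/12) = 0, giving roots s = 1 and s = (1/12)/(2/9) = 3/8.
Mean offspring μ = 25/36 + 2·2/9 = 41/36 > 1 (supercritical), so q < 1. The extinction probability is the smaller root: q = (1/12)/(2/9) = 3/8.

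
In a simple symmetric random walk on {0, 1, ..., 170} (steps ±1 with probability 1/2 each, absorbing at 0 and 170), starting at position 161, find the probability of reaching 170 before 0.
P(hit 170 before 0) = 161/170

Let u_k = P(hit 170 before 0 | start at k). Then u_0 = 0, u_170 = 1, and u_k = u_{k-1}/2 + u_{k+1}/2 for 1 ≤ k ≤ 169. This harmonic recurrence is solved by u_k = k/170, giving u_161 = 161/170.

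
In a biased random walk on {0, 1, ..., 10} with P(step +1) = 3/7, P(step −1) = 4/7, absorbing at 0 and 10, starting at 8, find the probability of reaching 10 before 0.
P(hit 10 before 0) = (1 − (4/3)^8) / (1 − (4/3)^10) = 75825/141361

Let u_k denote P(reach 10 before 0 | start at k). Boundary: u_0 = 0, u_10 = 1. Recurrence: u_k = 3/7·u_{k+1} + 4/7·u_{k-1} for 1 ≤ k ≤ 9. Try u_k = A + B·r^k with r = q/p = (4/7)/(3/7) = 4/3. Substitution satisfies the recurrence; boundary conditions give:
  u_k = (1 − r^k) / (1 − r^N) = (1 − (4/3)^8) / (1 − (4/3)^10) = 75825/141361.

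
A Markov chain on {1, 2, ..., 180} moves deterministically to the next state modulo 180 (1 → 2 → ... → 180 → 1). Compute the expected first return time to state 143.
E[T_143 | X_0 = 143] = 180

The chain cycles deterministically, so starting at state 143 it returns in exactly 180 steps. Equivalently, the stationary distribution is uniform π_j = 1/180 for every state j, so by Kac's formula E[T_143] = 1/π_143 = 180.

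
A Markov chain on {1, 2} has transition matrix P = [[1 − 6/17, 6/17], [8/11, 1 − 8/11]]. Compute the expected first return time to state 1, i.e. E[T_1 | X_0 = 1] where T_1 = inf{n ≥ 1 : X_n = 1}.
E[T_1 | X_0 = 1] = 1/π_1 = 101/68

For an irreducible recurrent Markov chain with stationary distribution π, E[T_i | X_0 = i] = 1/π_i (Kac's formula). Here π_1 = (8/11)/(6/17 + 8/11) = (8/11)/(202/187) = 68/101, so E[T_1 | X_0 = 1] = 1/π_1 = (6/17 + 8/11)/(8/11) = (202/187)/(8/11) = 101/68.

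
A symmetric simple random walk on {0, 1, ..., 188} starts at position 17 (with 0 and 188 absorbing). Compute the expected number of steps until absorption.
E[τ | X_0 = 17] = 2907

Let v_k = E[τ | X_0 = k]. Boundary: v_0 = v_188 = 0. Recurrence: v_k = 1 + (v_{k-1} + v_{k+1})/2 for 1 ≤ k ≤ 187. The particular solution to v_k − (v_{k-1} + v_{k+1})/2 = 1 is v_k = −k^2. Adding homogeneous solution A + B k and matching boundaries gives v_k = k (188 − k). Substituting k = 17: v_17 = 17 · 171 = 2907.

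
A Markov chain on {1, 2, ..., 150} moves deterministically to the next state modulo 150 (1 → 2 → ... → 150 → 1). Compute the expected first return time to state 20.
E[T_20 | X_0 = 20] = 150

The chain cycles deterministically, so starting at state 20 it returns in exactly 150 steps. Equivalently, the stationary distribution is uniform π_j = 1/150 for every state j, so by Kac's formula E[T_20] = 1/π_20 = 150.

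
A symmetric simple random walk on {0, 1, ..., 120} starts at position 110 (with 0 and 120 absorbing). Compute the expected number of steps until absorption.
E[τ | X_0 = 110] = 1100

Let v_k = E[τ | X_0 = k]. Boundary: v_0 = v_120 = 0. Recurrence: v_k = 1 + (v_{k-1} + v_{k+1})/2 for 1 ≤ k ≤ 119. The particular solution to v_k − (v_{k-1} + v_{k+1})/2 = 1 is v_k = −k^2. Adding homogeneous solution A + B k and matching boundaries gives v_k = k (120 − k). Substituting k = 110: v_110 = 110 · 10 = 1100.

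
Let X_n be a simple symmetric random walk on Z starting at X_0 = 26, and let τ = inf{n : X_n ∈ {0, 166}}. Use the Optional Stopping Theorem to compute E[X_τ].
E[X_τ] = 26

X_n is a martingale and τ is a bounded-mean stopping time (indeed τ is finite a.s. with bounded expectation since the walk is in a bounded region). By the OST, E[X_τ] = E[X_0] = 26. Equivalently: E[X_τ] = 166 · P(hit 166 first) + 0 · P(hit 0 first) = 166 · (26/166) = 26.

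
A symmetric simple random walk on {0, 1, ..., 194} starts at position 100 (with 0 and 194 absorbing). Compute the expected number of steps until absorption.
E[τ | X_0 = 100] = 9400

Let v_k = E[τ | X_0 = k]. Boundary: v_0 = v_194 = 0. Recurrence: v_k = 1 + (v_{k-1} + v_{k+1})/2 for 1 ≤ k ≤ 193. The particular solution to v_k − (v_{k-1} + v_{k+1})/2 = 1 is v_k = −k^2. Adding homogeneous solution A + B k and matching boundaries gives v_k = k (194 − k). Substituting k = 100: v_100 = 100 · 94 = 9400.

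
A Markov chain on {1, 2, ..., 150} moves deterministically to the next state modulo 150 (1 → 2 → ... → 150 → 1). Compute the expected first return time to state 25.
E[T_25 | X_0 = 25] = 150

The chain cycles deterministically, so starting at state 25 it returns in exactly 150 steps. Equivalently, the stationary distribution is uniform π_j = 1/150 for every state j, so by Kac's formula E[T_25] = 1/π_25 = 150.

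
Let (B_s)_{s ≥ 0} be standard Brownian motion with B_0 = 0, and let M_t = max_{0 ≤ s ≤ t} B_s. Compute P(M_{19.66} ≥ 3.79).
P(M_{19.66} ≥ 3.79) = 2·P(B_{19.66} ≥ 3.79) = 2(1 − Φ(3.79/√19.66)) ≈ 0.3927

By the reflection principle for Brownian motion, P(M_t ≥ a) = 2 · P(B_t ≥ a) for a ≥ 0. Since B_t ~ N(0, t), P(B_t ≥ 3.79) = 1 − Φ(3.79/√t) = 1 − Φ(3.79/√19.66) = 1 − Φ(0.8548). So
  P(M_{19.66} ≥ 3.79) = 2(1 − Φ(0.8548)) ≈ 0.3927.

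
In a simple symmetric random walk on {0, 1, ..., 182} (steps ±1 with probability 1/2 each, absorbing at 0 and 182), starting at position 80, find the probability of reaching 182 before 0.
P(hit 182 before 0) = 80/182 = 40/91

Let u_k = P(hit 182 before 0 | start at k). Then u_0 = 0, u_182 = 1, and u_k = u_{k-1}/2 + u_{k+1}/2 for 1 ≤ k ≤ 181. This harmonic recurrence is solved by u_k = k/182, giving u_80 = 80/182 = 40/91.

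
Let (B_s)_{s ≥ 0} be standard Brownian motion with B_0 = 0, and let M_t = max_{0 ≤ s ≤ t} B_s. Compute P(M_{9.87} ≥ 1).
P(M_{9.87} ≥ 1) = 2·P(B_{9.87} ≥ 1) = 2(1 − Φ(1/√9.87)) ≈ 0.7503

By the reflection principle for Brownian motion, P(M_t ≥ a) = 2 · P(B_t ≥ a) for a ≥ 0. Since B_t ~ N(0, t), P(B_t ≥ 1) = 1 − Φ(1/√t) = 1 − Φ(1/√9.87) = 1 − Φ(0.3183). So
  P(M_{9.87} ≥ 1) = 2(1 − Φ(0.3183)) ≈ 0.7503.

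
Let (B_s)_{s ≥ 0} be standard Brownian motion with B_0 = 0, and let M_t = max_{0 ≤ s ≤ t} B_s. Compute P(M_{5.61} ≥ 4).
P(M_{5.61} ≥ 4) = 2·P(B_{5.61} ≥ 4) = 2(1 − Φ(4/√5.61)) ≈ 0.0913

By the reflection principle for Brownian motion, P(M_t ≥ a) = 2 · P(B_t ≥ a) for a ≥ 0. Since B_t ~ N(0, t), P(B_t ≥ 4) = 1 − Φ(4/√t) = 1 − Φ(4/√5.61) = 1 − Φ(1.6888). So
  P(M_{5.61} ≥ 4) = 2(1 − Φ(1.6888)) ≈ 0.0913.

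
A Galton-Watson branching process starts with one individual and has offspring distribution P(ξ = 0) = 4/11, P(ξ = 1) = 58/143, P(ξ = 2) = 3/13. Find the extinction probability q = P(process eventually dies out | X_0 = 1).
q = 1

Mean offspring μ = 0·4/11 + 1·58/143 + 2·3/13 = 124/143 ≤ 1. For μ ≤ 1 with offspring not concentrated at 1, the Galton-Watson process goes extinct almost surely, so q = 1.
(Algebraic check: The pgf is f(s) = 4/11 + 58/143·s + 3/13·s². The extinction probability q is the smallest fixed point of f in [0, 1]. Setting s = f(s):
  3/13·s² + (58/143 − 1)·s + 4/11 = 0
  3/13·s² − (4/11 + 3/13)·s + 4/11 = 0
which factors as (s − 1)·(3/13·s − 4/11) = 0, giving roots s = 1 and s = (4/11)/(3/13) = 52/33. Since 52/33 ≥ 1, the smallest root in [0, 1] is s = 1.)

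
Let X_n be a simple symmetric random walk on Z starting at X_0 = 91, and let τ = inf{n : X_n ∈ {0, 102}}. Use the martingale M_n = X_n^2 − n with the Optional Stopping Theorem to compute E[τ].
E[τ] = 1001

M_n = X_n^2 − n is a martingale (since E[X_{n+1}^2 | F_n] = X_n^2 + 1). By OST (τ has finite mean in a bounded region), E[M_τ] = E[M_0] = X_0^2 − 0 = 91^2 = 8281. Also E[M_τ] = E[X_τ^2] − E[τ]. The walk exits at 0 or 102, with P(hit 102 first) = 91/102, so E[X_τ^2] = 102^2 · 91/102 + 0 = 9282. Thus E[τ] = E[X_τ^2] − E[M_τ] = 9282 − 8281 = 1001 = 91(102 − 91) = 1001.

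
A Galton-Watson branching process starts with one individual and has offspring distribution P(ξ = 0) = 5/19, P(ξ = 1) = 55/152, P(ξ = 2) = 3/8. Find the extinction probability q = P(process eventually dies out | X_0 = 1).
q = 40/57

The pgf is f(s) = 5/19 + 55/152·s + 3/8·s². The extinction probability q is the smallest fixed point of f in [0, 1]. Setting s = f(s):
  3/8·s² + (55/152 − 1)·s + 5/19 = 0
  3/8·s² − (5/19 + 3/8)·s + 5/19 = 0
which factors as (s − 1)·(3/8·s − 5/19) = 0, giving roots s = 1 and s = (5/19)/(3/8) = 40/57.
Mean offspring μ = 55/152 + 2·3/8 = 169/152 > 1 (supercritical), so q < 1. The extinction probability is the smaller root: q = (5/19)/(3/8) = 40/57.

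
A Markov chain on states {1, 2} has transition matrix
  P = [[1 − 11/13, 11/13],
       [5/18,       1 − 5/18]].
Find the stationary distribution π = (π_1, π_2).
π_1 = 65/263, π_2 = 198/263

Solve πP = π with π_1 + π_2 = 1. From πP = π: π_1 · (1 − 11/13) + π_2 · 5/18 = π_1 ⇒ π_2 · 5/18 = π_1 · 11/13 ⇒ π_2/π_1 = (11/13)/(5/18) = 198/65. Together with π_1 + π_2 = 1:
  π_1 = (5/18)/(11/13 + 5/18) = (5/18)/(263/234) = 65/263,
  π_2 = (11/13)/(11/13 + 5/18) = (11/13)/(263/234) = 198/263.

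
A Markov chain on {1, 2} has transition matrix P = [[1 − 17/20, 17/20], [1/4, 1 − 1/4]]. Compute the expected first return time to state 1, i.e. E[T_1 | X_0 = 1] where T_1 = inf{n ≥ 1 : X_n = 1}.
E[T_1 | X_0 = 1] = 1/π_1 = 22/5

For an irreducible recurrent Markov chain with stationary distribution π, E[T_i | X_0 = i] = 1/π_i (Kac's formula). Here π_1 = (1/4)/(17/20 + 1/4) = (1/4)/(11/10) = 5/22, so E[T_1 | X_0 = 1] = 1/π_1 = (17/20 + 1/4)/(1/4) = (11/10)/(1/4) = 22/5.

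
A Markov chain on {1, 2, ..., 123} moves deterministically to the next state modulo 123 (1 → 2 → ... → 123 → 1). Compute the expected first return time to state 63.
E[T_63 | X_0 = 63] = 123

The chain cycles deterministically, so starting at state 63 it returns in exactly 123 steps. Equivalently, the stationary distribution is uniform π_j = 1/123 for every state j, so by Kac's formula E[T_63] = 1/π_63 = 123.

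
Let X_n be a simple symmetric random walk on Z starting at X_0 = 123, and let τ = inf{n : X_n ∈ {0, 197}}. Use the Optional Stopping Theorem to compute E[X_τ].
E[X_τ] = 123

X_n is a martingale and τ is a bounded-mean stopping time (indeed τ is finite a.s. with bounded expectation since the walk is in a bounded region). By the OST, E[X_τ] = E[X_0] = 123. Equivalently: E[X_τ] = 197 · P(hit 197 first) + 0 · P(hit 0 first) = 197 · (123/197) = 123.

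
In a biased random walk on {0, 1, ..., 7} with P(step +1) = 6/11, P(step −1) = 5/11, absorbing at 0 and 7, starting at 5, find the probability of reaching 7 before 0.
P(hit 7 before 0) = (1 − (5/6)^5) / (1 − (5/6)^7) = 167436/201811

Let u_k denote P(reach 7 before 0 | start at k). Boundary: u_0 = 0, u_7 = 1. Recurrence: u_k = 6/11·u_{k+1} + 5/11·u_{k-1} for 1 ≤ k ≤ 6. Try u_k = A + B·r^k with r = q/p = (5/11)/(6/11) = 5/6. Substitution satisfies the recurrence; boundary conditions give:
  u_k = (1 − r^k) / (1 − r^N) = (1 − (5/6)^5) / (1 − (5/6)^7) = 167436/201811.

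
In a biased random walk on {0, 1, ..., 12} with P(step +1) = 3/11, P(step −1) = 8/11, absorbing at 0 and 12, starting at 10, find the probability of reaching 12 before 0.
P(hit 12 before 0) = (1 − (8/3)^10) / (1 − (8/3)^12) = 175693545/1249435369

Let u_k denote P(reach 12 before 0 | start at k). Boundary: u_0 = 0, u_12 = 1. Recurrence: u_k = 3/11·u_{k+1} + 8/11·u_{k-1} for 1 ≤ k ≤ 11. Try u_k = A + B·r^k with r = q/p = (8/11)/(3/11) = 8/3. Substitution satisfies the recurrence; boundary conditions give:
  u_k = (1 − r^k) / (1 − r^N) = (1 − (8/3)^10) / (1 − (8/3)^12) = 175693545/1249435369.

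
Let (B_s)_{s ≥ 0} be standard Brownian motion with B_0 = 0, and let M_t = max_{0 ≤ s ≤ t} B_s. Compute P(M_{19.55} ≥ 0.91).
P(M_{19.55} ≥ 0.91) = 2·P(B_{19.55} ≥ 0.91) = 2(1 − Φ(0.91/√19.55)) ≈ 0.8369

By the reflection principle for Brownian motion, P(M_t ≥ a) = 2 · P(B_t ≥ a) for a ≥ 0. Since B_t ~ N(0, t), P(B_t ≥ 0.91) = 1 − Φ(0.91/√t) = 1 − Φ(0.91/√19.55) = 1 − Φ(0.2058). So
  P(M_{19.55} ≥ 0.91) = 2(1 − Φ(0.2058)) ≈ 0.8369.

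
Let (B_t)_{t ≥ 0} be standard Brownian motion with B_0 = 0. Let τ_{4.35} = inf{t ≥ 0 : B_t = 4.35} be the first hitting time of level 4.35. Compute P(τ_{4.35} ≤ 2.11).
P(τ_{4.35} ≤ 2.11) = 2(1 − Φ(4.35/√2.11)) = 2(1 − Φ(2.9947)) ≈ 0.0027

By the reflection principle for standard BM, P(τ_b ≤ t) = 2 · P(B_t ≥ b). Since B_t ~ N(0, t), P(B_t ≥ 4.35) = 1 − Φ(4.35/√t) = 1 − Φ(4.35/√2.11) = 1 − Φ(2.9947) ≈ 0.00137. Doubling: P(τ_{4.35} ≤ 2.11) ≈ 2 · 0.00137 = 0.00274 ≈ 0.0027.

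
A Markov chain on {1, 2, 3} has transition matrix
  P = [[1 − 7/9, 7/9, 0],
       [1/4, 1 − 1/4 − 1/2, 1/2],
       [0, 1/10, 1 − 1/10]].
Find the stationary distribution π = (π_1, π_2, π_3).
π = (3/59, 28/177, 140/177)

This is a birth-death chain on three states, which satisfies detailed balance: π_1 · P_{12} = π_2 · P_{21} and π_2 · P_{23} = π_3 · P_{32}.
From π_1 · 7/9 = π_2 · 1/4: π_2/π_1 = (7/9)/(1/4) = 28/9.
From π_2 · 1/2 = π_3 · 1/10: π_3/π_2 = (1/2)/(1/10) = 5.
Take π_1 proportional to 1; then unnormalized π = (1, 28/9, 140/9). Normalize by dividing by the sum 59/3:
  π = (3/59, 28/177, 140/177).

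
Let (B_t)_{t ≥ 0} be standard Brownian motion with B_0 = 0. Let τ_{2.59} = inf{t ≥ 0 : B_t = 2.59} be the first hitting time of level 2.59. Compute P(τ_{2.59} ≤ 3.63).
P(τ_{2.59} ≤ 3.63) = 2(1 − Φ(2.59/√3.63)) = 2(1 − Φ(1.3594)) ≈ 0.1740

By the reflection principle for standard BM, P(τ_b ≤ t) = 2 · P(B_t ≥ b). Since B_t ~ N(0, t), P(B_t ≥ 2.59) = 1 − Φ(2.59/√t) = 1 − Φ(2.59/√3.63) = 1 − Φ(1.3594) ≈ 0.08701. Doubling: P(τ_{2.59} ≤ 3.63) ≈ 2 · 0.08701 = 0.17402 ≈ 0.1740.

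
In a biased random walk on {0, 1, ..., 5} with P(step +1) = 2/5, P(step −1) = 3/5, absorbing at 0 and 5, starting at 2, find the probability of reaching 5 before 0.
P(hit 5 before 0) = (1 − (3/2)^2) / (1 − (3/2)^5) = 40/211

Let u_k denote P(reach 5 before 0 | start at k). Boundary: u_0 = 0, u_5 = 1. Recurrence: u_k = 2/5·u_{k+1} + 3/5·u_{k-1} for 1 ≤ k ≤ 4. Try u_k = A + B·r^k with r = q/p = (3/5)/(2/5) = 3/2. Substitution satisfies the recurrence; boundary conditions give:
  u_k = (1 − r^k) / (1 − r^N) = (1 − (3/2)^2) / (1 − (3/2)^5) = 40/211.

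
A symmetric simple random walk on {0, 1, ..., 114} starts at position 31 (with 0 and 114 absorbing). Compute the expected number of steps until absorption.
E[τ | X_0 = 31] = 2573

Let v_k = E[τ | X_0 = k]. Boundary: v_0 = v_114 = 0. Recurrence: v_k = 1 + (v_{k-1} + v_{k+1})/2 for 1 ≤ k ≤ 113. The particular solution to v_k − (v_{k-1} + v_{k+1})/2 = 1 is v_k = −k^2. Adding homogeneous solution A + B k and matching boundaries gives v_k = k (114 − k). Substituting k = 31: v_31 = 31 · 83 = 2573.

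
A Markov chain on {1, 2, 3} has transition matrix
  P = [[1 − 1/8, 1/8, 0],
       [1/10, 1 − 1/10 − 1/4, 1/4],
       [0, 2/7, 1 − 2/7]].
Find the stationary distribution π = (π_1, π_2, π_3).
π = (32/107, 40/107, 35/107)

This is a birth-death chain on three states, which satisfies detailed balance: π_1 · P_{12} = π_2 · P_{21} and π_2 · P_{23} = π_3 · P_{32}.
From π_1 · 1/8 = π_2 · 1/10: π_2/π_1 = (1/8)/(1/10) = 5/4.
From π_2 · 1/4 = π_3 · 2/7: π_3/π_2 = (1/4)/(2/7) = 7/8.
Take π_1 proportional to 1; then unnormalized π = (1, 5/4, 35/32). Normalize by dividing by the sum 107/32:
  π = (32/107, 40/107, 35/107).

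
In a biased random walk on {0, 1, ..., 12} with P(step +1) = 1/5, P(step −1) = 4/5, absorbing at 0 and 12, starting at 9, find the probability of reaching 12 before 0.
P(hit 12 before 0) = (1 − (4)^9) / (1 − (4)^12) = 4161/266305

Let u_k denote P(reach 12 before 0 | start at k). Boundary: u_0 = 0, u_12 = 1. Recurrence: u_k = 1/5·u_{k+1} + 4/5·u_{k-1} for 1 ≤ k ≤ 11. Try u_k = A + B·r^k with r = q/p = (4/5)/(1/5) = 4. Substitution satisfies the recurrence; boundary conditions give:
  u_k = (1 − r^k) / (1 − r^N) = (1 − (4)^9) / (1 − (4)^12) = 4161/266305.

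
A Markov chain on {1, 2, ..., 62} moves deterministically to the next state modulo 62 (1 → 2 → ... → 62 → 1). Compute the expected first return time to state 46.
E[T_46 | X_0 = 46] = 62

The chain cycles deterministically, so starting at state 46 it returns in exactly 62 steps. Equivalently, the stationary distribution is uniform π_j = 1/62 for every state j, so by Kac's formula E[T_46] = 1/π_46 = 62.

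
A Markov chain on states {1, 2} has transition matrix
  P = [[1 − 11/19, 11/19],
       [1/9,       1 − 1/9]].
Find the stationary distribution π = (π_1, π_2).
π_1 = 19/118, π_2 = 99/118

Solve πP = π with π_1 + π_2 = 1. From πP = π: π_1 · (1 − 11/19) + π_2 · 1/9 = π_1 ⇒ π_2 · 1/9 = π_1 · 11/19 ⇒ π_2/π_1 = (11/19)/(1/9) = 99/19. Together with π_1 + π_2 = 1:
  π_1 = (1/9)/(11/19 + 1/9) = (1/9)/(118/171) = 19/118,
  π_2 = (11/19)/(11/19 + 1/9) = (11/19)/(118/171) = 99/118.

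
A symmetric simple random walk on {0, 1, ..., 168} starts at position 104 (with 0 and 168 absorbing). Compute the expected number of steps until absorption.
E[τ | X_0 = 104] = 6656

Let v_k = E[τ | X_0 = k]. Boundary: v_0 = v_168 = 0. Recurrence: v_k = 1 + (v_{k-1} + v_{k+1})/2 for 1 ≤ k ≤ 167. The particular solution to v_k − (v_{k-1} + v_{k+1})/2 = 1 is v_k = −k^2. Adding homogeneous solution A + B k and matching boundaries gives v_k = k (168 − k). Substituting k = 104: v_104 = 104 · 64 = 6656.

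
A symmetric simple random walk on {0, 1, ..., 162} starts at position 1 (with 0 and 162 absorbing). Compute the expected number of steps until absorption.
E[τ | X_0 = 1] = 161

Let v_k = E[τ | X_0 = k]. Boundary: v_0 = v_162 = 0. Recurrence: v_k = 1 + (v_{k-1} + v_{k+1})/2 for 1 ≤ k ≤ 161. The particular solution to v_k − (v_{k-1} + v_{k+1})/2 = 1 is v_k = −k^2. Adding homogeneous solution A + B k and matching boundaries gives v_k = k (162 − k). Substituting k = 1: v_1 = 1 · 161 = 161.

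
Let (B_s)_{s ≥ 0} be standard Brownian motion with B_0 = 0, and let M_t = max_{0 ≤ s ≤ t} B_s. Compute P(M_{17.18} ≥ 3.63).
P(M_{17.18} ≥ 3.63) = 2·P(B_{17.18} ≥ 3.63) = 2(1 − Φ(3.63/√17.18)) ≈ 0.3811

By the reflection principle for Brownian motion, P(M_t ≥ a) = 2 · P(B_t ≥ a) for a ≥ 0. Since B_t ~ N(0, t), P(B_t ≥ 3.63) = 1 − Φ(3.63/√t) = 1 − Φ(3.63/√17.18) = 1 − Φ(0.8758). So
  P(M_{17.18} ≥ 3.63) = 2(1 − Φ(0.8758)) ≈ 0.3811.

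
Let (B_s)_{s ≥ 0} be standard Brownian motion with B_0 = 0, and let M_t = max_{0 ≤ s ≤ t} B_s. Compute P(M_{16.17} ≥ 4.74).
P(M_{16.17} ≥ 4.74) = 2·P(B_{16.17} ≥ 4.74) = 2(1 − Φ(4.74/√16.17)) ≈ 0.2385

By the reflection principle for Brownian motion, P(M_t ≥ a) = 2 · P(B_t ≥ a) for a ≥ 0. Since B_t ~ N(0, t), P(B_t ≥ 4.74) = 1 − Φ(4.74/√t) = 1 − Φ(4.74/√16.17) = 1 − Φ(1.1788). So
  P(M_{16.17} ≥ 4.74) = 2(1 − Φ(1.1788)) ≈ 0.2385.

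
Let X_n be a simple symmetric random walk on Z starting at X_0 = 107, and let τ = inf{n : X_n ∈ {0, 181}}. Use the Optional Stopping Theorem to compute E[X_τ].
E[X_τ] = 107

X_n is a martingale and τ is a bounded-mean stopping time (indeed τ is finite a.s. with bounded expectation since the walk is in a bounded region). By the OST, E[X_τ] = E[X_0] = 107. Equivalently: E[X_τ] = 181 · P(hit 181 first) + 0 · P(hit 0 first) = 181 · (107/181) = 107.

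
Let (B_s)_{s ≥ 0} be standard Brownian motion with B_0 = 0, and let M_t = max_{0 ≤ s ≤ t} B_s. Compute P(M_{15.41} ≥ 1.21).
P(M_{15.41} ≥ 1.21) = 2·P(B_{15.41} ≥ 1.21) = 2(1 − Φ(1.21/√15.41)) ≈ 0.7579

By the reflection principle for Brownian motion, P(M_t ≥ a) = 2 · P(B_t ≥ a) for a ≥ 0. Since B_t ~ N(0, t), P(B_t ≥ 1.21) = 1 − Φ(1.21/√t) = 1 − Φ(1.21/√15.41) = 1 − Φ(0.3082). So
  P(M_{15.41} ≥ 1.21) = 2(1 − Φ(0.3082)) ≈ 0.7579.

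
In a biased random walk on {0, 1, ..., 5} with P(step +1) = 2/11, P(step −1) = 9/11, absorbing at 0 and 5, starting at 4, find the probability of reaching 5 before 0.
P(hit 5 before 0) = (1 − (9/2)^4) / (1 − (9/2)^5) = 1870/8431

Let u_k denote P(reach 5 before 0 | start at k). Boundary: u_0 = 0, u_5 = 1. Recurrence: u_k = 2/11·u_{k+1} + 9/11·u_{k-1} for 1 ≤ k ≤ 4. Try u_k = A + B·r^k with r = q/p = (9/11)/(2/11) = 9/2. Substitution satisfies the recurrence; boundary conditions give:
  u_k = (1 − r^k) / (1 − r^N) = (1 − (9/2)^4) / (1 − (9/2)^5) = 1870/8431.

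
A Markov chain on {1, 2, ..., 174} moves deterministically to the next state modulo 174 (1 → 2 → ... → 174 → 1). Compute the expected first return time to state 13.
E[T_13 | X_0 = 13] = 174

The chain cycles deterministically, so starting at state 13 it returns in exactly 174 steps. Equivalently, the stationary distribution is uniform π_j = 1/174 for every state j, so by Kac's formula E[T_13] = 1/π_13 = 174.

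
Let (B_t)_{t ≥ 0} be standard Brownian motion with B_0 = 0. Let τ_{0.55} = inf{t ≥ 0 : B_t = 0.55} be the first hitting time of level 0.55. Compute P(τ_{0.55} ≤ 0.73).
P(τ_{0.55} ≤ 0.73) = 2(1 − Φ(0.55/√0.73)) = 2(1 − Φ(0.6437)) ≈ 0.5198

By the reflection principle for standard BM, P(τ_b ≤ t) = 2 · P(B_t ≥ b). Since B_t ~ N(0, t), P(B_t ≥ 0.55) = 1 − Φ(0.55/√t) = 1 − Φ(0.55/√0.73) = 1 − Φ(0.6437) ≈ 0.25988. Doubling: P(τ_{0.55} ≤ 0.73) ≈ 2 · 0.25988 = 0.51976 ≈ 0.5198.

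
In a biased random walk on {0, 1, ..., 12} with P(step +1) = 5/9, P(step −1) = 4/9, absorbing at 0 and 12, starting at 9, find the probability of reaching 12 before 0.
P(hit 12 before 0) = (1 − (4/5)^9) / (1 − (4/5)^12) = 3465125/3727269

Let u_k denote P(reach 12 before 0 | start at k). Boundary: u_0 = 0, u_12 = 1. Recurrence: u_k = 5/9·u_{k+1} + 4/9·u_{k-1} for 1 ≤ k ≤ 11. Try u_k = A + B·r^k with r = q/p = (4/9)/(5/9) = 4/5. Substitution satisfies the recurrence; boundary conditions give:
  u_k = (1 − r^k) / (1 − r^N) = (1 − (4/5)^9) / (1 − (4/5)^12) = 3465125/3727269.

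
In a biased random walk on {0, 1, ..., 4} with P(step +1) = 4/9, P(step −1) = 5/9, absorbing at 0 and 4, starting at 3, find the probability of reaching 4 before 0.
P(hit 4 before 0) = (1 − (5/4)^3) / (1 − (5/4)^4) = 244/369

Let u_k denote P(reach 4 before 0 | start at k). Boundary: u_0 = 0, u_4 = 1. Recurrence: u_k = 4/9·u_{k+1} + 5/9·u_{k-1} for 1 ≤ k ≤ 3. Try u_k = A + B·r^k with r = q/p = (5/9)/(4/9) = 5/4. Substitution satisfies the recurrence; boundary conditions give:
  u_k = (1 − r^k) / (1 − r^N) = (1 − (5/4)^3) / (1 − (5/4)^4) = 244/369.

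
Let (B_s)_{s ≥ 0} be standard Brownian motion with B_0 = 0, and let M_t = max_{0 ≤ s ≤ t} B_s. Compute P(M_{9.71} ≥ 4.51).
P(M_{9.71} ≥ 4.51) = 2·P(B_{9.71} ≥ 4.51) = 2(1 − Φ(4.51/√9.71)) ≈ 0.1478

By the reflection principle for Brownian motion, P(M_t ≥ a) = 2 · P(B_t ≥ a) for a ≥ 0. Since B_t ~ N(0, t), P(B_t ≥ 4.51) = 1 − Φ(4.51/√t) = 1 − Φ(4.51/√9.71) = 1 − Φ(1.4473). So
  P(M_{9.71} ≥ 4.51) = 2(1 − Φ(1.4473)) ≈ 0.1478.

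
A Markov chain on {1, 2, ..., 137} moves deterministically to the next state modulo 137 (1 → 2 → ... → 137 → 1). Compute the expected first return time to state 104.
E[T_104 | X_0 = 104] = 137

The chain cycles deterministically, so starting at state 104 it returns in exactly 137 steps. Equivalently, the stationary distribution is uniform π_j = 1/137 for every state j, so by Kac's formula E[T_104] = 1/π_104 = 137.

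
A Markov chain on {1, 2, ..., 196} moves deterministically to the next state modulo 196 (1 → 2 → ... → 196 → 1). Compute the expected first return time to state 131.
E[T_131 | X_0 = 131] = 196

The chain cycles deterministically, so starting at state 131 it returns in exactly 196 steps. Equivalently, the stationary distribution is uniform π_j = 1/196 for every state j, so by Kac's formula E[T_131] = 1/π_131 = 196.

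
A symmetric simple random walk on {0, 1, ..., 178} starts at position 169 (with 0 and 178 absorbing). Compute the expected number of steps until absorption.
E[τ | X_0 = 169] = 1521

Let v_k = E[τ | X_0 = k]. Boundary: v_0 = v_178 = 0. Recurrence: v_k = 1 + (v_{k-1} + v_{k+1})/2 for 1 ≤ k ≤ 177. The particular solution to v_k − (v_{k-1} + v_{k+1})/2 = 1 is v_k = −k^2. Adding homogeneous solution A + B k and matching boundaries gives v_k = k (178 − k). Substituting k = 169: v_169 = 169 · 9 = 1521.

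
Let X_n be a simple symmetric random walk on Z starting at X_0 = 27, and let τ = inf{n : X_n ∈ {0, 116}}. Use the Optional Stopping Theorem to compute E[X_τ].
E[X_τ] = 27

X_n is a martingale and τ is a bounded-mean stopping time (indeed τ is finite a.s. with bounded expectation since the walk is in a bounded region). By the OST, E[X_τ] = E[X_0] = 27. Equivalently: E[X_τ] = 116 · P(hit 116 first) + 0 · P(hit 0 first) = 116 · (27/116) = 27.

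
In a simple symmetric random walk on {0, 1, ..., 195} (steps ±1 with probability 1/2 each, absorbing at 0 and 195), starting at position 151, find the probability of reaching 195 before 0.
P(hit 195 before 0) = 151/195

Let u_k = P(hit 195 before 0 | start at k). Then u_0 = 0, u_195 = 1, and u_k = u_{k-1}/2 + u_{k+1}/2 for 1 ≤ k ≤ 194. This harmonic recurrence is solved by u_k = k/195, giving u_151 = 151/195.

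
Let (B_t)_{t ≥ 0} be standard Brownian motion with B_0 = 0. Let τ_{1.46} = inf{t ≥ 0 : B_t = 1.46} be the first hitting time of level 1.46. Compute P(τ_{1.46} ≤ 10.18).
P(τ_{1.46} ≤ 10.18) = 2(1 − Φ(1.46/√10.18)) = 2(1 − Φ(0.4576)) ≈ 0.6472

By the reflection principle for standard BM, P(τ_b ≤ t) = 2 · P(B_t ≥ b). Since B_t ~ N(0, t), P(B_t ≥ 1.46) = 1 − Φ(1.46/√t) = 1 − Φ(1.46/√10.18) = 1 − Φ(0.4576) ≈ 0.32362. Doubling: P(τ_{1.46} ≤ 10.18) ≈ 2 · 0.32362 = 0.64724 ≈ 0.6472.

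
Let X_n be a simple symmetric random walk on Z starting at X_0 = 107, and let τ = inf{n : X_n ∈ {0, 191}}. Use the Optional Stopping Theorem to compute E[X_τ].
E[X_τ] = 107

X_n is a martingale and τ is a bounded-mean stopping time (indeed τ is finite a.s. with bounded expectation since the walk is in a bounded region). By the OST, E[X_τ] = E[X_0] = 107. Equivalently: E[X_τ] = 191 · P(hit 191 first) + 0 · P(hit 0 first) = 191 · (107/191) = 107.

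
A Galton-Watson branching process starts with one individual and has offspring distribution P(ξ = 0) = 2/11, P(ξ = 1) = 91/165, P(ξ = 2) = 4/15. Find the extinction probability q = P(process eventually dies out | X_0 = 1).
q = 15/22

The pgf is f(s) = 2/11 + 91/165·s + 4/15·s². The extinction probability q is the smallest fixed point of f in [0, 1]. Setting s = f(s):
  4/15·s² + (91/165 − 1)·s + 2/11 = 0
  4/15·s² − (2/11 + 4/15)·s + 2/11 = 0
which factors as (s − 1)·(4/15·s − 2/11) = 0, giving roots s = 1 and s = (2/11)/(4/15) = 15/22.
Mean offspring μ = 91/165 + 2·4/15 = 179/165 > 1 (supercritical), so q < 1. The extinction probability is the smaller root: q = (2/11)/(4/15) = 15/22.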